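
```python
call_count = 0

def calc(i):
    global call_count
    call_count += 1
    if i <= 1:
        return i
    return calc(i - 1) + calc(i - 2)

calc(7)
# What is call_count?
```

Calls(i) = 1 + Calls(i-1) + Calls(i-2); Calls(0)=Calls(1)=1. For i=7 this gives 41.

Answer: 41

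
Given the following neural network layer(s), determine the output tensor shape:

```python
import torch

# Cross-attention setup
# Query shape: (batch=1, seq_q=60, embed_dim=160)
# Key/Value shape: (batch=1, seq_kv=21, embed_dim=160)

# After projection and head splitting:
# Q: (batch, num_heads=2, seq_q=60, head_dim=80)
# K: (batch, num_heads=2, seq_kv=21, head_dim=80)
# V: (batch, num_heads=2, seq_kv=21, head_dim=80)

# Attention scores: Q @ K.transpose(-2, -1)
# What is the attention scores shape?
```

Input: (1, 60, 160) -> Output: (1, 2, 60, 21)

Answer: (1, 2, 60, 21)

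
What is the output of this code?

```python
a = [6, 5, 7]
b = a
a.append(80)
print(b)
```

Key concept: basic list aliasing.
Step by step:
`a = [6, 5, 7]` → a = [6, 5, 7]
`b = a` → b = [6, 5, 7] (same object as a)
`a.append(80)` → a = [6, 5, 7, 80] (same object as b); b = [6, 5, 7, 80] (same object as a)
`print(b)` → prints [6, 5, 7, 80]

Answer: [6, 5, 7, 80]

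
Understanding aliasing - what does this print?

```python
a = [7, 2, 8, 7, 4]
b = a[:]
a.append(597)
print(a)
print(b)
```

Key concept: slice [:] creates copy.
Step by step:
`a = [7, 2, 8, 7, 4]` → a = [7, 2, 8, 7, 4]
`b = a[:]` → b = [7, 2, 8, 7, 4]
`a.append(597)` → a = [7, 2, 8, 7, 4, 597]
`print(a)` → prints [7, 2, 8, 7, 4, 597]
`print(b)` → prints [7, 2, 8, 7, 4]

Answer:
[7, 2, 8, 7, 4, 597]
[7, 2, 8, 7, 4]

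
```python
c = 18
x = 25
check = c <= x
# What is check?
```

Trace:
`c = 18` → c = 18
`x = 25` → x = 25
`check = c <= x` → check = True
So check = True

Answer: True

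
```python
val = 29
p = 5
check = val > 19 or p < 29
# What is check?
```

Trace:
`val = 29` → val = 29
`p = 5` → p = 5
`check = val > 19 or p < 29` → check = True
So check = True

Answer: True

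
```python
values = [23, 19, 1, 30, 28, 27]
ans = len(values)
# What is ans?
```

Trace:
`values = [23, 19, 1, 30, 28, 27]` → values = [23, 19, 1, 30, 28, 27]
`ans = len(values)` → ans = 6
So ans = 6

Answer: 6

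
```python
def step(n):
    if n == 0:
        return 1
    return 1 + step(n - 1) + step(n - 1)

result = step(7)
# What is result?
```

step(n) = 1 + 2·step(n-1), step(0)=1. Closed form: (1+1)·2^7 - 1 = 255.

Answer: 255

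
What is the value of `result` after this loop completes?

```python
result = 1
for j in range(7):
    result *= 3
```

3^7 = 2187
`result` takes the values: 1 → 3 → 9 → 27 → 81 → 243 → 729 → 2187

Answer: 2187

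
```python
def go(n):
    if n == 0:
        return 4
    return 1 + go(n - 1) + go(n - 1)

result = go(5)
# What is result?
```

go(n) = 1 + 2·go(n-1), go(0)=4. Closed form: (4+1)·2^5 - 1 = 159.

Answer: 159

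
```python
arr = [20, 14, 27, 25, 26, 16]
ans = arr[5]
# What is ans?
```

Trace:
`arr = [20, 14, 27, 25, 26, 16]` → arr = [20, 14, 27, 25, 26, 16]
`ans = arr[5]` → ans = 16
So ans = 16

Answer: 16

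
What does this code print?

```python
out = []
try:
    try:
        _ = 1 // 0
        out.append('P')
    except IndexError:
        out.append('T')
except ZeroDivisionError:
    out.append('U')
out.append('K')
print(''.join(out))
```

Execution trace: 'U' (outer except ZeroDivisionError) → 'K' (after the try/except). Output: UK

Answer: UK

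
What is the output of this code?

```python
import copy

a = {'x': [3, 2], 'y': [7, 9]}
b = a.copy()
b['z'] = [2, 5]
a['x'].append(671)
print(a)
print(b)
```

Key concept: shallow copy of dict with mutable values.
Step by step:
`a = {'x': [3, 2], 'y': [7, 9]}` → a = {'x': [3, 2], 'y': [7, 9]}
`b = a.copy()` → b = {'x': [3, 2], 'y': [7, 9]}
`b['z'] = [2, 5]` → b = {'x': [3, 2], 'y': [7, 9], 'z': [2, 5]}
`a['x'].append(671)` → a = {'x': [3, 2, 671], 'y': [7, 9]}; b = {'x': [3, 2, 671], 'y': [7, 9], 'z': [2, 5]}
`print(a)` → prints {'x': [3, 2, 671], 'y': [7, 9]}
`print(b)` → prints {'x': [3, 2, 671], 'y': [7, 9], 'z': [2, 5]}

Answer:
{'x': [3, 2, 671], 'y': [7, 9]}
{'x': [3, 2, 671], 'y': [7, 9], 'z': [2, 5]}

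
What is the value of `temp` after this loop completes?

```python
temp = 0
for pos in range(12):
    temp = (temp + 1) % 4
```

Increment mod 4, 12 times = 0
`temp` takes the values: 0 → 1 → 2 → 3 → 0 → 1 → 2 → 3 → 0 → 1 → 2 → 3 → 0

Answer: 0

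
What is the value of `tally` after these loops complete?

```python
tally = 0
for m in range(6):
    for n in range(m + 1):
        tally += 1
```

Triangle: 1 + 2 + ... + 6
`tally` takes the values: 0 → 1 → 2 → 3 → 4 → 5 → 6 → 7 → 8 → 9 → 10 → 11 → 12 → 13 → 14 → 15 → 16 → 17 → 18 → 19 → 20 → 21

Answer: 21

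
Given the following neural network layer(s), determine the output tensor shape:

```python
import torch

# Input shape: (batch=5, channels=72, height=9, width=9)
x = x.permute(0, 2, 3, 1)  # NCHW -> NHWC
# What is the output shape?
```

Input: (5, 72, 9, 9) -> Output: (5, 9, 9, 72)

Answer: (5, 9, 9, 72)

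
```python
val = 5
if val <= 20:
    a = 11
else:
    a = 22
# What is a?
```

Trace:
`val = 5` → val = 5
`if val <= 20: ...` → val <= 20 is True → a = 11
So a = 11

Answer: 11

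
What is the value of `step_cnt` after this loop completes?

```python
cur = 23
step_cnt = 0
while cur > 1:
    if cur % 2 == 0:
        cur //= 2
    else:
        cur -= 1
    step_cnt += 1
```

Steps to reduce 23 to 1
`step_cnt` takes the values: 0 → 1 → 2 → 3 → 4 → 5 → 6 → 7

Answer: 7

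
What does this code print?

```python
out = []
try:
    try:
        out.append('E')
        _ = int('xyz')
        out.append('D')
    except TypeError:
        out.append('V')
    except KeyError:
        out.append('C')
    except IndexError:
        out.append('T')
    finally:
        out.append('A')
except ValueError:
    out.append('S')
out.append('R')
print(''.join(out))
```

Execution trace: 'E' (try body) → 'A' (finally) → 'S' (outer except ValueError) → 'R' (after the try/except). Output: EASR

Answer: EASR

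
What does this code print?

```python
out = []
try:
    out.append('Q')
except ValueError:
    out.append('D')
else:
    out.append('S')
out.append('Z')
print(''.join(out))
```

Execution trace: 'Q' (try body, no exception) → 'S' (else) → 'Z' (after the try/except). Output: QSZ

Answer: QSZ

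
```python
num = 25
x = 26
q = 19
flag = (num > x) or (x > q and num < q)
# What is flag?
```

Trace:
`num = 25` → num = 25
`x = 26` → x = 26
`q = 19` → q = 19
`flag = (num > x) or (x > q and num < q)` → flag = False
So flag = False

Answer: False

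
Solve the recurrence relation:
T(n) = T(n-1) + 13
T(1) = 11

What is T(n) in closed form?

Unrolling: T(n) = T(1) + 13·(n-1) = 11 + 13(n-1) = 13n - 2.

Answer: T(n) = 13n - 2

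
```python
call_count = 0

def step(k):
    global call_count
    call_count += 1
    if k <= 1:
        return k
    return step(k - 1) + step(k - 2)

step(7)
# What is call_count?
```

Calls(k) = 1 + Calls(k-1) + Calls(k-2); Calls(0)=Calls(1)=1. For k=7 this gives 41.

Answer: 41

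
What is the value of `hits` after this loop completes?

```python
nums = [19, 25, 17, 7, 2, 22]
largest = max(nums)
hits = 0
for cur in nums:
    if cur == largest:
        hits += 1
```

Count of max value 25 in [19, 25, 17, 7, 2, 22]
`hits` takes the values: 0 → 1

Answer: 1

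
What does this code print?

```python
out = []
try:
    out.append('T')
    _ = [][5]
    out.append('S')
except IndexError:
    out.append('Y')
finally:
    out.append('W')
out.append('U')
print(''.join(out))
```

Execution trace: 'T' (try body) → 'Y' (except IndexError) → 'W' (finally) → 'U' (after the try/except). Output: TYWU

Answer: TYWU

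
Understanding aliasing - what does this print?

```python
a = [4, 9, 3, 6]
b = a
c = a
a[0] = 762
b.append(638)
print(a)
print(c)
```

Key concept: multiple aliases.
Step by step:
`a = [4, 9, 3, 6]` → a = [4, 9, 3, 6]
`b = a` → b = [4, 9, 3, 6] (same object as a)
`c = a` → c = [4, 9, 3, 6] (same object as a, b)
`a[0] = 762` → a = [762, 9, 3, 6] (same object as b, c); b = [762, 9, 3, 6] (same object as a, c); c = [762, 9, 3, 6] (same object as a, b)
`b.append(638)` → a = [762, 9, 3, 6, 638] (same object as b, c); b = [762, 9, 3, 6, 638] (same object as a, c); c = [762, 9, 3, 6, 638] (same object as a, b)
`print(a)` → prints [762, 9, 3, 6, 638]
`print(c)` → prints [762, 9, 3, 6, 638]

Answer:
[762, 9, 3, 6, 638]
[762, 9, 3, 6, 638]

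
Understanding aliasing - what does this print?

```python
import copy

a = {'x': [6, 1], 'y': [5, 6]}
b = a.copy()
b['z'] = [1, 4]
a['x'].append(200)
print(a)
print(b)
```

Key concept: shallow copy of dict with mutable values.
Step by step:
`a = {'x': [6, 1], 'y': [5, 6]}` → a = {'x': [6, 1], 'y': [5, 6]}
`b = a.copy()` → b = {'x': [6, 1], 'y': [5, 6]}
`b['z'] = [1, 4]` → b = {'x': [6, 1], 'y': [5, 6], 'z': [1, 4]}
`a['x'].append(200)` → a = {'x': [6, 1, 200], 'y': [5, 6]}; b = {'x': [6, 1, 200], 'y': [5, 6], 'z': [1, 4]}
`print(a)` → prints {'x': [6, 1, 200], 'y': [5, 6]}
`print(b)` → prints {'x': [6, 1, 200], 'y': [5, 6], 'z': [1, 4]}

Answer:
{'x': [6, 1, 200], 'y': [5, 6]}
{'x': [6, 1, 200], 'y': [5, 6], 'z': [1, 4]}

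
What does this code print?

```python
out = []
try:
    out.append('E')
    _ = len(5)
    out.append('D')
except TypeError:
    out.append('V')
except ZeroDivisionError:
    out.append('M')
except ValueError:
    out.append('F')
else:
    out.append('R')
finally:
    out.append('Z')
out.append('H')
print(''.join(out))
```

Execution trace: 'E' (try body) → 'V' (except TypeError) → 'Z' (finally) → 'H' (after the try/except). Output: EVZH

Answer: EVZH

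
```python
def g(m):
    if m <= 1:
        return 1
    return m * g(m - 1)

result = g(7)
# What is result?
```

g(7) = 7 * 6 * 5 * 4 * 3 * 2 * 1 = 5040

Answer: 5040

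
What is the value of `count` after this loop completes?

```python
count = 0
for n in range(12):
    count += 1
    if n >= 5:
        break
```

Loop breaks when n reaches 5, count is 6
`count` takes the values: 0 → 1 → 2 → 3 → 4 → 5 → 6

Answer: 6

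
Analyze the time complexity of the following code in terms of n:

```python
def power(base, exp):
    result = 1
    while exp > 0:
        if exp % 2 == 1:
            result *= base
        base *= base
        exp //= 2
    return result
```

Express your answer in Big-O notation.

This is Exponentiation by squaring. Time complexity: O(log n).

Answer: O(log n)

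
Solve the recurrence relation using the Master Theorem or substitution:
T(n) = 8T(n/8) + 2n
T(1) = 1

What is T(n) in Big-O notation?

By Master Theorem: a=8, b=8, f(n)=2n. Since log_8(8) = 1 and f(n) = Θ(n^1), Case 2 applies. T(n) = O(n log n).

Answer: O(n log n)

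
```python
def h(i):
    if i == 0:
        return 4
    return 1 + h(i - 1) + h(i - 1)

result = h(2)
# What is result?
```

h(i) = 1 + 2·h(i-1), h(0)=4. Closed form: (4+1)·2^2 - 1 = 19.

Answer: 19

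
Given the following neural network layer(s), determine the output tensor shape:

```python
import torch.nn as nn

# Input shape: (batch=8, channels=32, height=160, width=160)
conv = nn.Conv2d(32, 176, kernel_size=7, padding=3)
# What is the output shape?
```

Input: (8, 32, 160, 160) -> Output: (8, 176, 160, 160)

Answer: (8, 176, 160, 160)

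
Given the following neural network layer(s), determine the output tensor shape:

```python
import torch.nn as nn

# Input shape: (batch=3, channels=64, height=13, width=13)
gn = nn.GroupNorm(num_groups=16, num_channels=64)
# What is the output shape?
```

Input: (3, 64, 13, 13) -> Output: (3, 64, 13, 13)

Answer: (3, 64, 13, 13)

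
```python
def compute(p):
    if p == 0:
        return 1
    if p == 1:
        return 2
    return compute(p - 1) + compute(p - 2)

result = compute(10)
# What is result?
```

Build up from base cases: compute(0)=1, compute(1)=2, compute(2)=3, compute(3)=5, compute(4)=8, compute(5)=13, compute(6)=21, ..., compute(10)=144

Answer: 144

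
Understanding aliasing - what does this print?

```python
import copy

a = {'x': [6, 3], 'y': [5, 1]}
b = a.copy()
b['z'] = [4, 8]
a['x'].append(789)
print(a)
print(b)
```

Key concept: shallow copy of dict with mutable values.
Step by step:
`a = {'x': [6, 3], 'y': [5, 1]}` → a = {'x': [6, 3], 'y': [5, 1]}
`b = a.copy()` → b = {'x': [6, 3], 'y': [5, 1]}
`b['z'] = [4, 8]` → b = {'x': [6, 3], 'y': [5, 1], 'z': [4, 8]}
`a['x'].append(789)` → a = {'x': [6, 3, 789], 'y': [5, 1]}; b = {'x': [6, 3, 789], 'y': [5, 1], 'z': [4, 8]}
`print(a)` → prints {'x': [6, 3, 789], 'y': [5, 1]}
`print(b)` → prints {'x': [6, 3, 789], 'y': [5, 1], 'z': [4, 8]}

Answer:
{'x': [6, 3, 789], 'y': [5, 1]}
{'x': [6, 3, 789], 'y': [5, 1], 'z': [4, 8]}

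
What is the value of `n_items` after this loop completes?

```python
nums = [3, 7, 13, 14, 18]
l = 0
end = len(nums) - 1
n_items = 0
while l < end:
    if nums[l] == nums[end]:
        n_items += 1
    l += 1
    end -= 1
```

Count matching pairs from ends
`n_items` takes the values: 0

Answer: 0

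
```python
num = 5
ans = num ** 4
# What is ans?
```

Trace:
`num = 5` → num = 5
`ans = num ** 4` → ans = 625
So ans = 625

Answer: 625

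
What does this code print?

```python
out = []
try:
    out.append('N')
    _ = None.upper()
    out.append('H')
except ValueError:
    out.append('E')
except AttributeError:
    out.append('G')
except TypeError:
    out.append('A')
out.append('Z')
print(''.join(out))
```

Execution trace: 'N' (try body) → 'G' (except AttributeError) → 'Z' (after the try/except). Output: NGZ

Answer: NGZ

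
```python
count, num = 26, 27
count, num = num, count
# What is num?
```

Trace:
`count, num = 26, 27` → count = 26; num = 27
`count, num = num, count` → count = 27; num = 26
So num = 26

Answer: 26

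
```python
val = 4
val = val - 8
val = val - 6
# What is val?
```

Trace:
`val = 4` → val = 4
`val = val - 8` → val = -4
`val = val - 6` → val = -10
So val = -10

Answer: -10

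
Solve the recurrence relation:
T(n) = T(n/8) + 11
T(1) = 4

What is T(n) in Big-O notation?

Each step divides n by 8 and adds 11. After log_8(n) steps we reach T(1)=4. So T(n) = 11·log_8(n) + 4 = O(log n).

Answer: O(log n)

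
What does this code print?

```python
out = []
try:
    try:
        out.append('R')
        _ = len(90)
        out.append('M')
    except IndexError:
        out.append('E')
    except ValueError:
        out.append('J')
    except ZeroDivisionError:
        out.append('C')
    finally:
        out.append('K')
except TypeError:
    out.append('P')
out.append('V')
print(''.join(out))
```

Execution trace: 'R' (try body) → 'K' (finally) → 'P' (outer except TypeError) → 'V' (after the try/except). Output: RKPV

Answer: RKPV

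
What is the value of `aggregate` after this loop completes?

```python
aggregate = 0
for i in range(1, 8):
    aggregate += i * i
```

Sum of squares 1² to 7² = 140
`aggregate` takes the values: 0 → 1 → 5 → 14 → 30 → 55 → 91 → 140

Answer: 140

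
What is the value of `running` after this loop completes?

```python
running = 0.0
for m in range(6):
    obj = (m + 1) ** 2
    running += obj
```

Sum of squared losses 1² + 2² + ... + 6²
`running` takes the values: 0.0 → 1.0 → 5.0 → 14.0 → 30.0 → 55.0 → 91.0

Answer: 91.0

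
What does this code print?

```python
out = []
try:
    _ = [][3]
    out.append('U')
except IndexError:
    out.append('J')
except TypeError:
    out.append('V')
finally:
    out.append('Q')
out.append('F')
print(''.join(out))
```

Execution trace: 'J' (except IndexError) → 'Q' (finally) → 'F' (after the try/except). Output: JQF

Answer: JQF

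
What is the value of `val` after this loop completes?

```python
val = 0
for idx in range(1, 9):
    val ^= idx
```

XOR of 1 to 8
`val` takes the values: 0 → 1 → 3 → 0 → 4 → 1 → 7 → 0 → 8

Answer: 8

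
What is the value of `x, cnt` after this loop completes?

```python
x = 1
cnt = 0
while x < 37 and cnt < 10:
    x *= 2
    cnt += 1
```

Double until >= 37 or 10 iterations
`x, cnt` takes the values: (1, 0) → (2, 0) → (2, 1) → (4, 1) → (4, 2) → (8, 2) → (8, 3) → (16, 3) → (16, 4) → (32, 4) → (32, 5) → (64, 5) → (64, 6)

Answer: 64, 6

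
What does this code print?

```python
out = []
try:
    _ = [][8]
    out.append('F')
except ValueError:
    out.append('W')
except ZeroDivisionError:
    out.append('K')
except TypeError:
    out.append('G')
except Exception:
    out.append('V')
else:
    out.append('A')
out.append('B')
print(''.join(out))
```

Execution trace: 'V' (except Exception) → 'B' (after the try/except). Output: VB

Answer: VB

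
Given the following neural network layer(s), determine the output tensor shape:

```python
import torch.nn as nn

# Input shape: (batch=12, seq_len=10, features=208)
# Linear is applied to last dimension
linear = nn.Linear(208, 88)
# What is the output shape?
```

Input: (12, 10, 208) -> Output: (12, 10, 88)

Answer: (12, 10, 88)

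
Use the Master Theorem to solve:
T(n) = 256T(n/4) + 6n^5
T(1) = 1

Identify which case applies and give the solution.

a=256, b=4, f(n)=6n^5. log_4(256) = 4. Since c=5 > 4 and the regularity condition holds (256(n/4)^5 = (256/4^5)n^5 with 256/4^5 < 1), Case 3 applies: T(n) = Θ(f(n)) = O(n^5).

Answer: O(n^5) - Case 3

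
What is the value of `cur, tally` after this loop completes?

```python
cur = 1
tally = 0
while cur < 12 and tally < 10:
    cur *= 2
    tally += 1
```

Double until >= 12 or 10 iterations
`cur, tally` takes the values: (1, 0) → (2, 0) → (2, 1) → (4, 1) → (4, 2) → (8, 2) → (8, 3) → (16, 3) → (16, 4)

Answer: 16, 4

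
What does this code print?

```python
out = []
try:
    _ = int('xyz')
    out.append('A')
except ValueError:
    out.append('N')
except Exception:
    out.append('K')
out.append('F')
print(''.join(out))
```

Execution trace: 'N' (except ValueError) → 'F' (after the try/except). Output: NF

Answer: NF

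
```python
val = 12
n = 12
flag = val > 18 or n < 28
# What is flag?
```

Trace:
`val = 12` → val = 12
`n = 12` → n = 12
`flag = val > 18 or n < 28` → flag = True
So flag = True

Answer: True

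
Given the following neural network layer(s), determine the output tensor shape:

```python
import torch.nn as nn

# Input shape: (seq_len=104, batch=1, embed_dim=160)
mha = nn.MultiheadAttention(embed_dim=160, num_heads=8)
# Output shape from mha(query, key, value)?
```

Input: (104, 1, 160) -> Output: (104, 1, 160)

Answer: (104, 1, 160)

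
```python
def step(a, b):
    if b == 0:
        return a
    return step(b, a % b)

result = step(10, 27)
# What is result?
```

step(10, 27) -> step(27, 10) -> step(10, 7) -> step(7, 3) -> step(3, 1) -> step(1, 0) -> 1

Answer: 1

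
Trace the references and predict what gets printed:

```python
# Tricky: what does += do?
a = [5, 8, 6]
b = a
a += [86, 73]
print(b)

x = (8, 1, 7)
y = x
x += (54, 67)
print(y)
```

Key concept: += behavior differs for mutable vs immutable.
Step by step:
`a = [5, 8, 6]` → a = [5, 8, 6]
`b = a` → b = [5, 8, 6] (same object as a)
`a += [86, 73]` → a = [5, 8, 6, 86, 73] (same object as b); b = [5, 8, 6, 86, 73] (same object as a)
`print(b)` → prints [5, 8, 6, 86, 73]
`x = (8, 1, 7)` → x = (8, 1, 7)
`y = x` → y = (8, 1, 7)
`x += (54, 67)` → x = (8, 1, 7, 54, 67)
`print(y)` → prints (8, 1, 7)

Answer:
[5, 8, 6, 86, 73]
(8, 1, 7)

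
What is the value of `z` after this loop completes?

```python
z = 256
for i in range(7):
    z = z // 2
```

Halve 7 times: 256 // 2^7 = 2
`z` takes the values: 256 → 128 → 64 → 32 → 16 → 8 → 4 → 2

Answer: 2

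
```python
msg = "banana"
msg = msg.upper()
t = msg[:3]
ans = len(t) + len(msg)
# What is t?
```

Trace:
`msg = "banana"` → msg = 'banana'
`msg = msg.upper()` → msg = 'BANANA'
`t = msg[:3]` → t = 'BAN'
`ans = len(t) + len(msg)` → ans = 9
So t = 'BAN'

Answer: 'BAN'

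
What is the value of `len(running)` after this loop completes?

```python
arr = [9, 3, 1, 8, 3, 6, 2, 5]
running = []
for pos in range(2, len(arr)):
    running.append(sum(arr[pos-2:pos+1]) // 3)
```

Number of 3-element averages
`running` takes the values: [] → [4] → [4, 4] → [4, 4, 4] → [4, 4, 4, 5] → [4, 4, 4, 5, 3] → [4, 4, 4, 5, 3, 4]
So `len(running)` = 6

Answer: 6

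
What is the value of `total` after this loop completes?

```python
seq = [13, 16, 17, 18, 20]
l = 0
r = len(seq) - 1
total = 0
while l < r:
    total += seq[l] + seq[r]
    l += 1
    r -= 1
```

Sum of pairs from ends
`total` takes the values: 0 → 33 → 67

Answer: 67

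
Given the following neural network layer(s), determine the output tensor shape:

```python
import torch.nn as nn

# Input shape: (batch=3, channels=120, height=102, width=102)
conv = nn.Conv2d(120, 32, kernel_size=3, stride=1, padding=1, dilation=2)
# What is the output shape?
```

Input: (3, 120, 102, 102) -> Output: (3, 32, 100, 100)

Answer: (3, 32, 100, 100)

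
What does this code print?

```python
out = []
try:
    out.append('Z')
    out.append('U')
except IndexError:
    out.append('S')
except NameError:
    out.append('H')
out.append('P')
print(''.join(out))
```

Execution trace: 'Z' (try body) → 'U' (try body, no exception) → 'P' (after the try/except). Output: ZUP

Answer: ZUP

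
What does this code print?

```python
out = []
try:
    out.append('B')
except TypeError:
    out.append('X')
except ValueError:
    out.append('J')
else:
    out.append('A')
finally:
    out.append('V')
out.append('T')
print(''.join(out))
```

Execution trace: 'B' (try body, no exception) → 'A' (else) → 'V' (finally) → 'T' (after the try/except). Output: BAVT

Answer: BAVT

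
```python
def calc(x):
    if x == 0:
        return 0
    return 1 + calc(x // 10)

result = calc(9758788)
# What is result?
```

Count of digits of 9758788: 7

Answer: 7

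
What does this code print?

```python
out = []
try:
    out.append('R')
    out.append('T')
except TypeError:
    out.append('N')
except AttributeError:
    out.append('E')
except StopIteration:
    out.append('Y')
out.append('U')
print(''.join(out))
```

Execution trace: 'R' (try body) → 'T' (try body, no exception) → 'U' (after the try/except). Output: RTU

Answer: RTU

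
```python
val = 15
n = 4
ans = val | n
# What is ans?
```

Trace:
`val = 15` → val = 15
`n = 4` → n = 4
`ans = val | n` → ans = 15
So ans = 15

Answer: 15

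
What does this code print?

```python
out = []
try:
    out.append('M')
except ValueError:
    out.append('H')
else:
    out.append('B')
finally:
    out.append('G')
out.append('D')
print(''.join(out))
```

Execution trace: 'M' (try body, no exception) → 'B' (else) → 'G' (finally) → 'D' (after the try/except). Output: MBGD

Answer: MBGD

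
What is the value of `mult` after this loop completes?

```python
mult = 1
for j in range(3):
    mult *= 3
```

3^3 = 27
`mult` takes the values: 1 → 3 → 9 → 27

Answer: 27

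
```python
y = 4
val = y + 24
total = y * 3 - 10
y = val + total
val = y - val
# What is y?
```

Trace:
`y = 4` → y = 4
`val = y + 24` → val = 28
`total = y * 3 - 10` → total = 2
`y = val + total` → y = 30
`val = y - val` → val = 2
So y = 30

Answer: 30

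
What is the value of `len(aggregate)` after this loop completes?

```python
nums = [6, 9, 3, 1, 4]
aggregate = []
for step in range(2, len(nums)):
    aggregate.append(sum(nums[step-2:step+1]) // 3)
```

Number of 3-element averages
`aggregate` takes the values: [] → [6] → [6, 4] → [6, 4, 2]
So `len(aggregate)` = 3

Answer: 3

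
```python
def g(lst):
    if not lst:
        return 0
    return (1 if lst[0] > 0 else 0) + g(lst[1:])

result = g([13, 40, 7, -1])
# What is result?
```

Count of positive elements in [13, 40, 7, -1] = 3

Answer: 3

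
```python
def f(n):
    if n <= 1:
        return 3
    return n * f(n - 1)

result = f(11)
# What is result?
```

f(11) = 11 * 10 * 9 * 8 * 7 * 6 * 5 * 4 * 3 * 2 * 3 = 119750400

Answer: 119750400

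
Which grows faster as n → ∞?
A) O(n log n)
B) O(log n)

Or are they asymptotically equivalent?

O(n log n) vs O(log n): Higher order terms dominate.

Answer: A) O(n log n) grows faster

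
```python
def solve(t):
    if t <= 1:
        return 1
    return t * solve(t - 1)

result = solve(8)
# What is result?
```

solve(8) = 8 * 7 * 6 * 5 * 4 * 3 * 2 * 1 = 40320

Answer: 40320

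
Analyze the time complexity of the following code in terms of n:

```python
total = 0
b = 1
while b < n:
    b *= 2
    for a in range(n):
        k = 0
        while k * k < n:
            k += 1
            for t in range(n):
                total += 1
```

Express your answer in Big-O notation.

Each loop level contributes: log n × n × √n × n. Multiplying the contributions gives O(n^2√n log n).

Answer: O(n^2√n log n)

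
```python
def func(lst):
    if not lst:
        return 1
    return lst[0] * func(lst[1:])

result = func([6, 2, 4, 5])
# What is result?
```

Product over [6, 2, 4, 5] = 6 * 2 * 4 * 5 = 240

Answer: 240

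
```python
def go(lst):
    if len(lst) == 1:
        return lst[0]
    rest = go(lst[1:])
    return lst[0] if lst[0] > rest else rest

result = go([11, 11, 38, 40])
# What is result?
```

Recursive max over [11, 11, 38, 40] = 40

Answer: 40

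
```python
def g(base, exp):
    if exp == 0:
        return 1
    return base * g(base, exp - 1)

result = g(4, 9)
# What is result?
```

g(4, 9) = 4 * 4 * 4 * 4 * 4 * 4 * 4 * 4 * 4 = 262144

Answer: 262144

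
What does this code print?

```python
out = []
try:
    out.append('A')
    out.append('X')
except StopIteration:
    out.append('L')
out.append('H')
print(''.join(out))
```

Execution trace: 'A' (try body) → 'X' (try body, no exception) → 'H' (after the try/except). Output: AXH

Answer: AXH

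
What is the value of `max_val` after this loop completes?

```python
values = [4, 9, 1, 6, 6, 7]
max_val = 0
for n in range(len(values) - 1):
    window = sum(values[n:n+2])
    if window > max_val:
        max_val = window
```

Max sum of 2-element window in [4, 9, 1, 6, 6, 7]
`max_val` takes the values: 0 → 13

Answer: 13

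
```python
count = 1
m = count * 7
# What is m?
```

Trace:
`count = 1` → count = 1
`m = count * 7` → m = 7
So m = 7

Answer: 7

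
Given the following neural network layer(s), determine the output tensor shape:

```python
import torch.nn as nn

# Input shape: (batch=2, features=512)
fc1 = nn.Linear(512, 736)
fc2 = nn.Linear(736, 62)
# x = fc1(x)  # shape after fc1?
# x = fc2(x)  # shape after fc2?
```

Input: (2, 512) -> after fc1: (2, 736) -> Output: (2, 62)

Answer: (2, 62)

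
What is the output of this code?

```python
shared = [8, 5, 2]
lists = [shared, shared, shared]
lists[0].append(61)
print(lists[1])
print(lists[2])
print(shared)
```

Key concept: list of same reference.
Step by step:
`shared = [8, 5, 2]` → shared = [8, 5, 2]
`lists = [shared, shared, shared]` → lists = [[8, 5, 2], [8, 5, 2], [8, 5, 2]]
`lists[0].append(61)` → shared = [8, 5, 2, 61]; lists = [[8, 5, 2, 61], [8, 5, 2, 61], [8, 5, 2, 61]]
`print(lists[1])` → prints [8, 5, 2, 61]
`print(lists[2])` → prints [8, 5, 2, 61]
`print(shared)` → prints [8, 5, 2, 61]

Answer:
[8, 5, 2, 61]
[8, 5, 2, 61]
[8, 5, 2, 61]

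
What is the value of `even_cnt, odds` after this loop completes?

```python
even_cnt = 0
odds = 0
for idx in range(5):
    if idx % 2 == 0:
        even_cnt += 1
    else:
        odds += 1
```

Count evens and odds in range(5)
`even_cnt, odds` takes the values: (0, 0) → (1, 0) → (1, 1) → (2, 1) → (2, 2) → (3, 2)

Answer: 3, 2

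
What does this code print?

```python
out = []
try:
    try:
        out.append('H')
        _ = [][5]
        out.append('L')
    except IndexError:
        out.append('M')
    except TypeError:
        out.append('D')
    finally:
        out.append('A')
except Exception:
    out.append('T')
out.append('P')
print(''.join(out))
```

Execution trace: 'H' (inner try body) → 'M' (inner except IndexError) → 'A' (inner finally) → 'P' (after the try/except). Output: HMAP

Answer: HMAP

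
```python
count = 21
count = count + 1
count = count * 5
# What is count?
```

Trace:
`count = 21` → count = 21
`count = count + 1` → count = 22
`count = count * 5` → count = 110
So count = 110

Answer: 110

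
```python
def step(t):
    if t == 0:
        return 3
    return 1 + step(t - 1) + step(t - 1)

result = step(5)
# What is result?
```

step(t) = 1 + 2·step(t-1), step(0)=3. Closed form: (3+1)·2^5 - 1 = 127.

Answer: 127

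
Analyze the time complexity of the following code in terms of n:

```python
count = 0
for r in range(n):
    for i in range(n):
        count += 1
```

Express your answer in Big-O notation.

Each loop level contributes: n × n. Multiplying the contributions gives O(n^2).

Answer: O(n^2)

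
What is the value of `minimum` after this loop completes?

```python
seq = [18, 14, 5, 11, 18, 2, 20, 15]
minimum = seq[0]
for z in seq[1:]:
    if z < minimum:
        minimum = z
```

Minimum of [18, 14, 5, 11, 18, 2, 20, 15]
`minimum` takes the values: 18 → 14 → 5 → 2

Answer: 2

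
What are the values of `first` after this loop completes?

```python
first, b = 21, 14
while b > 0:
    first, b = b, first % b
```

GCD of 21 and 14
`first` takes the values: 21 → 14 → 7

Answer: 7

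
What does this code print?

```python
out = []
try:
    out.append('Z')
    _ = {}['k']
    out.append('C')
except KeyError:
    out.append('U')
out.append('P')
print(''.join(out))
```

Execution trace: 'Z' (try body) → 'U' (except KeyError) → 'P' (after the try/except). Output: ZUP

Answer: ZUP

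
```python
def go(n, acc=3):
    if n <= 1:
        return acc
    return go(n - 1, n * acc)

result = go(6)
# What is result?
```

Accumulator trace (n, acc): (6, 3) -> (5, 18) -> (4, 90) -> (3, 360) -> (2, 1080) -> (1, 2160) -> return 2160

Answer: 2160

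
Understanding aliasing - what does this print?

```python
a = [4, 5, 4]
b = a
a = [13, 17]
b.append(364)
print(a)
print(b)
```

Key concept: rebinding vs mutation: a is rebound to a new list, b still points at the original.
Step by step:
`a = [4, 5, 4]` → a = [4, 5, 4]
`b = a` → b = [4, 5, 4] (same object as a)
`a = [13, 17]` → a = [13, 17]
`b.append(364)` → b = [4, 5, 4, 364]
`print(a)` → prints [13, 17]
`print(b)` → prints [4, 5, 4, 364]

Answer:
[13, 17]
[4, 5, 4, 364]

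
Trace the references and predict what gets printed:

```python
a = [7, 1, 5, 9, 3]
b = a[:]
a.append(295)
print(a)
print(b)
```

Key concept: slice [:] creates copy.
Step by step:
`a = [7, 1, 5, 9, 3]` → a = [7, 1, 5, 9, 3]
`b = a[:]` → b = [7, 1, 5, 9, 3]
`a.append(295)` → a = [7, 1, 5, 9, 3, 295]
`print(a)` → prints [7, 1, 5, 9, 3, 295]
`print(b)` → prints [7, 1, 5, 9, 3]

Answer:
[7, 1, 5, 9, 3, 295]
[7, 1, 5, 9, 3]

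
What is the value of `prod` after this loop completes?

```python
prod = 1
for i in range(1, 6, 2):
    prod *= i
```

Product of 1, 3, 5, ... up to 5
`prod` takes the values: 1 → 3 → 15

Answer: 15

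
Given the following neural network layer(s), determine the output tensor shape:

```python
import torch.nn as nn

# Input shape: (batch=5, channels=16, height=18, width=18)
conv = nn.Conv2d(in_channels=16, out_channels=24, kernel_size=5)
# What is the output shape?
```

Input: (5, 16, 18, 18) -> Output: (5, 24, 14, 14)

Answer: (5, 24, 14, 14)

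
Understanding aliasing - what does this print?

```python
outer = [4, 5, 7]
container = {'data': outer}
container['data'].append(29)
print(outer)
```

Key concept: dict holds reference to list.
Step by step:
`outer = [4, 5, 7]` → outer = [4, 5, 7]
`container = {'data': outer}` → container = {'data': [4, 5, 7]}
`container['data'].append(29)` → outer = [4, 5, 7, 29]; container = {'data': [4, 5, 7, 29]}
`print(outer)` → prints [4, 5, 7, 29]

Answer: [4, 5, 7, 29]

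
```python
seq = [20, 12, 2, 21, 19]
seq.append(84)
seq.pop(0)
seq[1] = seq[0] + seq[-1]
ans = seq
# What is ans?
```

Trace:
`seq = [20, 12, 2, 21, 19]` → seq = [20, 12, 2, 21, 19]
`seq.append(84)` → seq = [20, 12, 2, 21, 19, 84]
`seq.pop(0)` → seq = [12, 2, 21, 19, 84]
`seq[1] = seq[0] + seq[-1]` → seq = [12, 96, 21, 19, 84]
`ans = seq` → ans = [12, 96, 21, 19, 84]
So ans = [12, 96, 21, 19, 84]

Answer: [12, 96, 21, 19, 84]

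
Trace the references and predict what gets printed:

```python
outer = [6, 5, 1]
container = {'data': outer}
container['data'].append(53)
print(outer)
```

Key concept: dict holds reference to list.
Step by step:
`outer = [6, 5, 1]` → outer = [6, 5, 1]
`container = {'data': outer}` → container = {'data': [6, 5, 1]}
`container['data'].append(53)` → outer = [6, 5, 1, 53]; container = {'data': [6, 5, 1, 53]}
`print(outer)` → prints [6, 5, 1, 53]

Answer: [6, 5, 1, 53]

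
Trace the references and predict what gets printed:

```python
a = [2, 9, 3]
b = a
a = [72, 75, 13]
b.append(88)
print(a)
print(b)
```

Key concept: rebinding vs mutation: a is rebound to a new list, b still points at the original.
Step by step:
`a = [2, 9, 3]` → a = [2, 9, 3]
`b = a` → b = [2, 9, 3] (same object as a)
`a = [72, 75, 13]` → a = [72, 75, 13]
`b.append(88)` → b = [2, 9, 3, 88]
`print(a)` → prints [72, 75, 13]
`print(b)` → prints [2, 9, 3, 88]

Answer:
[72, 75, 13]
[2, 9, 3, 88]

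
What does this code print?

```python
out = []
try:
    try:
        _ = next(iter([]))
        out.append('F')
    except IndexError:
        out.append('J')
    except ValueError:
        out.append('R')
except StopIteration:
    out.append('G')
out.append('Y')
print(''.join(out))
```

Execution trace: 'G' (outer except StopIteration) → 'Y' (after the try/except). Output: GY

Answer: GY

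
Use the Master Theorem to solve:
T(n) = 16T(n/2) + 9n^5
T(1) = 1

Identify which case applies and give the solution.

a=16, b=2, f(n)=9n^5. log_2(16) = 4. Since c=5 > 4 and the regularity condition holds (16(n/2)^5 = (16/2^5)n^5 with 16/2^5 < 1), Case 3 applies: T(n) = Θ(f(n)) = O(n^5).

Answer: O(n^5) - Case 3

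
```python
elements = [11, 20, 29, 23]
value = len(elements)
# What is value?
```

Trace:
`elements = [11, 20, 29, 23]` → elements = [11, 20, 29, 23]
`value = len(elements)` → value = 4
So value = 4

Answer: 4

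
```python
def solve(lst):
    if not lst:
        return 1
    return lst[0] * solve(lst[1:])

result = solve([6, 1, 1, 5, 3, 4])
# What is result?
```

Product over [6, 1, 1, 5, 3, 4] = 6 * 1 * 1 * 5 * 3 * 4 = 360

Answer: 360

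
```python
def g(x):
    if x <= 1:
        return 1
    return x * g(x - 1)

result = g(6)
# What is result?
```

g(6) = 6 * 5 * 4 * 3 * 2 * 1 = 720

Answer: 720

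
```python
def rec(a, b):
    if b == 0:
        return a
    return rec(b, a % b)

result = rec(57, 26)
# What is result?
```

rec(57, 26) -> rec(26, 5) -> rec(5, 1) -> rec(1, 0) -> 1

Answer: 1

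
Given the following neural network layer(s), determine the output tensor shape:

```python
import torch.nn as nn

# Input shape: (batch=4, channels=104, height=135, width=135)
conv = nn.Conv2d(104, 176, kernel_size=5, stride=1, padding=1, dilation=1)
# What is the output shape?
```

Input: (4, 104, 135, 135) -> Output: (4, 176, 133, 133)

Answer: (4, 176, 133, 133)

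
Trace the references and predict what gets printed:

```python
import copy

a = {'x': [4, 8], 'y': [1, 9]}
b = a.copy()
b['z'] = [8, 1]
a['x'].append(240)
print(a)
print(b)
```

Key concept: shallow copy of dict with mutable values.
Step by step:
`a = {'x': [4, 8], 'y': [1, 9]}` → a = {'x': [4, 8], 'y': [1, 9]}
`b = a.copy()` → b = {'x': [4, 8], 'y': [1, 9]}
`b['z'] = [8, 1]` → b = {'x': [4, 8], 'y': [1, 9], 'z': [8, 1]}
`a['x'].append(240)` → a = {'x': [4, 8, 240], 'y': [1, 9]}; b = {'x': [4, 8, 240], 'y': [1, 9], 'z': [8, 1]}
`print(a)` → prints {'x': [4, 8, 240], 'y': [1, 9]}
`print(b)` → prints {'x': [4, 8, 240], 'y': [1, 9], 'z': [8, 1]}

Answer:
{'x': [4, 8, 240], 'y': [1, 9]}
{'x': [4, 8, 240], 'y': [1, 9], 'z': [8, 1]}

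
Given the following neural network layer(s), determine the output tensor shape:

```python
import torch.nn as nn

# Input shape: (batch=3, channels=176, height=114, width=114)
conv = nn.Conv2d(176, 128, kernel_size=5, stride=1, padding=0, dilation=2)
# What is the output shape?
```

Input: (3, 176, 114, 114) -> Output: (3, 128, 106, 106)

Answer: (3, 128, 106, 106)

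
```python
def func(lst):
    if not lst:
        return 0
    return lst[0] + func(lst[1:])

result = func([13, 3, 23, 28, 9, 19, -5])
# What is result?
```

13 + 3 + 23 + 28 + 9 + 19 + (-5) + 0 = 90

Answer: 90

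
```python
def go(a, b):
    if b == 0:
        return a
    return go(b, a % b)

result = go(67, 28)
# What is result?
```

go(67, 28) -> go(28, 11) -> go(11, 6) -> go(6, 5) -> go(5, 1) -> go(1, 0) -> 1

Answer: 1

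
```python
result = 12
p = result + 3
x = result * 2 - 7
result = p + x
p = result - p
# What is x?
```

Trace:
`result = 12` → result = 12
`p = result + 3` → p = 15
`x = result * 2 - 7` → x = 17
`result = p + x` → result = 32
`p = result - p` → p = 17
So x = 17

Answer: 17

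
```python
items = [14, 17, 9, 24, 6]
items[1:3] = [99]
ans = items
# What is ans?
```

Trace:
`items = [14, 17, 9, 24, 6]` → items = [14, 17, 9, 24, 6]
`items[1:3] = [99]` → items = [14, 99, 24, 6]
`ans = items` → ans = [14, 99, 24, 6]
So ans = [14, 99, 24, 6]

Answer: [14, 99, 24, 6]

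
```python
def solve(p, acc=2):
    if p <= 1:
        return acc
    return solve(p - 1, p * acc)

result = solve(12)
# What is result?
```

Accumulator trace (n, acc): (12, 2) -> (11, 24) -> (10, 264) -> (9, 2640) -> (8, 23760) -> (7, 190080) -> (6, 1330560) -> (5, 7983360) -> (4, 39916800) -> (3, 159667200) -> (2, 479001600) -> (1, 958003200) -> return 958003200

Answer: 958003200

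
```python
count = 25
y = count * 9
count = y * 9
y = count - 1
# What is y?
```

Trace:
`count = 25` → count = 25
`y = count * 9` → y = 225
`count = y * 9` → count = 2025
`y = count - 1` → y = 2024
So y = 2024

Answer: 2024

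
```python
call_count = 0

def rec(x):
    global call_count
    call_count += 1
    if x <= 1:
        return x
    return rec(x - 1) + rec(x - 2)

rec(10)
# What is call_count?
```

Calls(x) = 1 + Calls(x-1) + Calls(x-2); Calls(0)=Calls(1)=1. For x=10 this gives 177.

Answer: 177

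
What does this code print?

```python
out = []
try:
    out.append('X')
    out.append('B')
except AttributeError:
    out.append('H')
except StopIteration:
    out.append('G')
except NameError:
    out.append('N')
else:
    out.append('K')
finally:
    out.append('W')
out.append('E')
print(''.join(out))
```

Execution trace: 'X' (try body) → 'B' (try body, no exception) → 'K' (else) → 'W' (finally) → 'E' (after the try/except). Output: XBKWE

Answer: XBKWE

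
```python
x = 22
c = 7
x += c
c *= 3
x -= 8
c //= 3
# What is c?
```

Trace:
`x = 22` → x = 22
`c = 7` → c = 7
`x += c` → x = 29
`c *= 3` → c = 21
`x -= 8` → x = 21
`c //= 3` → c = 7
So c = 7

Answer: 7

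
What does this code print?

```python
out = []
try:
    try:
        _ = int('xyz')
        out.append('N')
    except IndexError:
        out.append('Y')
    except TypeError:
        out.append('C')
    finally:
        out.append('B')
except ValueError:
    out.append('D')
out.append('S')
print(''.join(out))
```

Execution trace: 'B' (finally) → 'D' (outer except ValueError) → 'S' (after the try/except). Output: BDS

Answer: BDS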